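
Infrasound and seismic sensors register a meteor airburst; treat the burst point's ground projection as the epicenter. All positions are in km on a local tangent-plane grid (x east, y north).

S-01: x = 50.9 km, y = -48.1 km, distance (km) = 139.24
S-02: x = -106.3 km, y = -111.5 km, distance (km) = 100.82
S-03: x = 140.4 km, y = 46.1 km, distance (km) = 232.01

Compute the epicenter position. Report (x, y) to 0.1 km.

-83.9 km east, -13.2 km north

Circle about each station: (x − 50.9)² + (y + 48.1)² = 139.24²; (x + 106.3)² + (y + 111.5)² = 100.82²; (x − 140.4)² + (y − 46.1)² = 232.01².
Subtracting the S-01 equation from the S-02 and S-03 equations removes the quadratic terms:
-314.4 x − 126.8 y = 28050.63
179.0 x + 188.4 y = -17507.91
Solving the 2×2 system: x ≈ -83.9, y ≈ -13.2 km.
Check against S-01 (with the unrounded x, y): √((x − 50.9)²+(y + 48.1)²) = 139.22 ≈ 139.24 km. ✓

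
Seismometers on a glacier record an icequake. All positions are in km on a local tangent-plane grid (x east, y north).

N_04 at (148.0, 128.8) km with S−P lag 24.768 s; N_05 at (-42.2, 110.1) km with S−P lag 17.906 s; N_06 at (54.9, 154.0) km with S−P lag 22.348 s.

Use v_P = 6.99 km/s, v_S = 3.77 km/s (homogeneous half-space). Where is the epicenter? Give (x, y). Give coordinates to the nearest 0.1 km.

Distance from S−P lag: d = Δt · v_P v_S / (v_P − v_S) = Δt · (6.99·3.77)/(6.99−3.77) ≈ 8.1839·Δt.
So d_N_04 = 202.70, d_N_05 = 146.54, d_N_06 = 182.89 km.
Circle about each station: (x − 148.0)² + (y − 128.8)² = 202.70²; (x + 42.2)² + (y − 110.1)² = 146.54²; (x − 54.9)² + (y − 154.0)² = 182.89².
Subtracting pairs of circle equations eliminates x²+y² and gives linear equations (the radical axes):
-380.4 x − 37.4 y = -4977.27
-186.2 x + 50.4 y = -4124.89
Solving the 2×2 system: x ≈ 15.5, y ≈ -24.6 km.
Check against N_04 (with the unrounded x, y): √((x − 148.0)²+(y − 128.8)²) = 202.68 ≈ 202.70 km. ✓

15.5 km east, -24.6 km north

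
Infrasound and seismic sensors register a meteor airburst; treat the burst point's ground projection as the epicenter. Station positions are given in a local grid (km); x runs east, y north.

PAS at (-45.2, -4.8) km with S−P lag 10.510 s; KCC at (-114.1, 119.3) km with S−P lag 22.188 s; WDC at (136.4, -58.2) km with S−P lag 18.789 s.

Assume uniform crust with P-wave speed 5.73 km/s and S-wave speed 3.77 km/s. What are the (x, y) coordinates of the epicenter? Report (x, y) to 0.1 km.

Distance from S−P lag: d = Δt · v_P v_S / (v_P − v_S) = Δt · (5.73·3.77)/(5.73−3.77) ≈ 11.0215·Δt.
So d_PAS = 115.84, d_KCC = 244.54, d_WDC = 207.08 km.
Circle about each station: (x + 45.2)² + (y + 4.8)² = 115.84²; (x + 114.1)² + (y − 119.3)² = 244.54²; (x − 136.4)² + (y + 58.2)² = 207.08².
Subtracting pairs of circle equations eliminates x²+y² and gives linear equations (the radical axes):
-137.8 x + 248.2 y = -21195.69
363.2 x − 106.8 y = -9537.10
Solving the 2×2 system: x ≈ -61.4, y ≈ -119.5 km.
Check against PAS (with the unrounded x, y): √((x + 45.2)²+(y + 4.8)²) = 115.82 ≈ 115.84 km. ✓

-61.4 km east, -119.5 km north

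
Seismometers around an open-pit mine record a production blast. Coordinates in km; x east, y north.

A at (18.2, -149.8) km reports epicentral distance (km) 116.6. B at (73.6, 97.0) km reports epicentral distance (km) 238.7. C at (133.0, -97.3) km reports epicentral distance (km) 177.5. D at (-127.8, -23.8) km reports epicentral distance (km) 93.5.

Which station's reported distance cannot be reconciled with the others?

B

Solve using three stations at a time. Using A, C, D (subtract circle equations pairwise → linear system) gives (x, y) ≈ (-37.3, -47.3).
Distances from that point to each station vs reported:
  A: calculated 116.6 vs reported 116.6 → residual 0.0 km
  B: calculated 182.0 vs reported 238.7 → residual 56.7 km
  C: calculated 177.5 vs reported 177.5 → residual 0.0 km
  D: calculated 93.5 vs reported 93.5 → residual 0.0 km
A, C, D are mutually consistent (residuals ≈ 0); B is off by 56.7 km.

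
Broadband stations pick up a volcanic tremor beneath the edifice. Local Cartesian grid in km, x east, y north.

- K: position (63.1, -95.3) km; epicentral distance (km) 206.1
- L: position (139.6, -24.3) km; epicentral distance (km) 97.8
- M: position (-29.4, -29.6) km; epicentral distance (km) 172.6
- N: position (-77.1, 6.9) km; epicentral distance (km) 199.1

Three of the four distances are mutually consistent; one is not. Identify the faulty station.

Solve using three stations at a time. Using L, M, N (subtract circle equations pairwise → linear system) gives (x, y) ≈ (111.9, 69.6).
Distances from that point to each station vs reported:
  K: calculated 171.9 vs reported 206.1 → residual 34.2 km
  L: calculated 97.9 vs reported 97.8 → residual 0.1 km
  M: calculated 172.6 vs reported 172.6 → residual 0.0 km
  N: calculated 199.1 vs reported 199.1 → residual 0.0 km
L, M, N are mutually consistent (residuals ≈ 0); K is off by 34.2 km.

K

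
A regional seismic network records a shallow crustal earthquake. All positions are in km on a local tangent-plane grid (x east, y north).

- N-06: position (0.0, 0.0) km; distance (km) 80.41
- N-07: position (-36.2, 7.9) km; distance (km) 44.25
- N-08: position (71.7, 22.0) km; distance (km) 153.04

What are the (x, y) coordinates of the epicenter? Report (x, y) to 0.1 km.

Circle about each station: x² + y² = 80.41²; (x + 36.2)² + (y − 7.9)² = 44.25²; (x − 71.7)² + (y − 22.0)² = 153.04².
Subtracting pairs of circle equations eliminates x²+y² and gives linear equations (the radical axes):
-72.4 x + 15.8 y = 5880.56
143.4 x + 44.0 y = -11330.58
Solving the 2×2 system: x ≈ -80.3, y ≈ 4.2 km.

x ≈ -80.3 km, y ≈ 4.2 km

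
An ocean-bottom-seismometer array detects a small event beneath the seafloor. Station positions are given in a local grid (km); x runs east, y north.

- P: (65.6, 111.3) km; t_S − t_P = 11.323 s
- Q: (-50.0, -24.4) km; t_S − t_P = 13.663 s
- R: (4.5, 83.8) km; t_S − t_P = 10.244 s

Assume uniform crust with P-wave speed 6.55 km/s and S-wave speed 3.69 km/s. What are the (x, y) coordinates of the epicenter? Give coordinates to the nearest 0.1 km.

x ≈ 58.2 km, y ≈ 15.9 km

Distance from S−P lag: d = Δt · v_P v_S / (v_P − v_S) = Δt · (6.55·3.69)/(6.55−3.69) ≈ 8.4509·Δt.
So d_P = 95.69, d_Q = 115.46, d_R = 86.57 km.
Circle about each station: (x − 65.6)² + (y − 111.3)² = 95.69²; (x + 50.0)² + (y + 24.4)² = 115.46²; (x − 4.5)² + (y − 83.8)² = 86.57².
Subtracting pairs of circle equations eliminates x²+y² and gives linear equations (the radical axes):
-231.2 x − 271.4 y = -17770.13
-122.2 x − 55.0 y = -7986.15
Solving the 2×2 system: x ≈ 58.2, y ≈ 15.9 km.
Check against P (with the unrounded x, y): √((x − 65.6)²+(y − 111.3)²) = 95.69 ≈ 95.69 km. ✓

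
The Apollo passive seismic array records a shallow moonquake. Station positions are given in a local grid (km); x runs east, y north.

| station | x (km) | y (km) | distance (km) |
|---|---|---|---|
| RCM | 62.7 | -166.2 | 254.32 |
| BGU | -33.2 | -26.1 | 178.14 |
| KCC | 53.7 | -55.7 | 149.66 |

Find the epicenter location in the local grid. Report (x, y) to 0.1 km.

Circle about each station: (x − 62.7)² + (y + 166.2)² = 254.32²; (x + 33.2)² + (y + 26.1)² = 178.14²; (x − 53.7)² + (y + 55.7)² = 149.66².
Subtracting pairs of circle equations eliminates x²+y² and gives linear equations (the radical axes):
-191.8 x + 280.2 y = 3174.52
-18.0 x + 221.0 y = 16713.00
Solving the 2×2 system: x ≈ 106.6, y ≈ 84.3 km.

x ≈ 106.6 km, y ≈ 84.3 km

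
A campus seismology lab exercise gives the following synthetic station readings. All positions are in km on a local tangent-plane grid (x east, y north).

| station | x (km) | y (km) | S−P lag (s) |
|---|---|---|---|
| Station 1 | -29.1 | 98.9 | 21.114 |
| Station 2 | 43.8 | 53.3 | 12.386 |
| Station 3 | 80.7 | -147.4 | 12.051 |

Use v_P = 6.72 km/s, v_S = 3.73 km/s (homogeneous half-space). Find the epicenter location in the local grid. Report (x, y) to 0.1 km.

(71.4, -46.8)

Distance from S−P lag: d = Δt · v_P v_S / (v_P − v_S) = Δt · (6.72·3.73)/(6.72−3.73) ≈ 8.3831·Δt.
So d_Station 1 = 177.00, d_Station 2 = 103.83, d_Station 3 = 101.03 km.
Circle about each station: (x + 29.1)² + (y − 98.9)² = 177.00²; (x − 43.8)² + (y − 53.3)² = 103.83²; (x − 80.7)² + (y + 147.4)² = 101.03².
Subtracting the Station 1 equation from the Station 2 and Station 3 equations removes the quadratic terms:
145.8 x − 91.2 y = 14679.64
219.6 x − 492.6 y = 38733.17
Solving the 2×2 system: x ≈ 71.4, y ≈ -46.8 km.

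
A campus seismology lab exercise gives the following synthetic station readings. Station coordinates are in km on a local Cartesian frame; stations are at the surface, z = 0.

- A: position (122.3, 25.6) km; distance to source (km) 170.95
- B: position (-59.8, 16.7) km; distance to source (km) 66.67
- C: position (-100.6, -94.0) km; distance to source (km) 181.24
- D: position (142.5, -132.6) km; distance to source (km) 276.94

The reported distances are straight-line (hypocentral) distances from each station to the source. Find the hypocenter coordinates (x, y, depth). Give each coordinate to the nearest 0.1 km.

Each station gives a sphere (x−x_i)² + (y−y_i)² + z² = d_i² (stations at z=0).
Subtracting the A sphere from B and C: z² cancels, leaving linear equations in x and y:
-364.2 x − 17.8 y = 13021.29
-445.8 x − 239.2 y = -280.33
Solving: x ≈ -39.399, y ≈ 74.601 km (keep extra digits for the depth step; rounded: -39.4, 74.6).
Then from the A sphere: z² = 170.95² − (x − 122.3)² − (y − 25.6)² with x = -39.399, y = 74.601, so z ≈ 26.005 ≈ 26.0 km.

(-39.4, 74.6, 26.0)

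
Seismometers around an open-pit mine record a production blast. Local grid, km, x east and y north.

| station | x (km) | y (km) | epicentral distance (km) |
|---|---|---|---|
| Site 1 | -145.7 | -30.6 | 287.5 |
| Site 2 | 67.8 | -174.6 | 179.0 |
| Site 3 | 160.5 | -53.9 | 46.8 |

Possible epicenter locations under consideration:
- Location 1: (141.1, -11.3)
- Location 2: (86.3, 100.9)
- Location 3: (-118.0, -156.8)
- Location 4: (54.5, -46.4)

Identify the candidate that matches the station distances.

For each candidate, compare |candidate − station| to the reported distance:
Location 1: residuals Site 1 0.1, Site 2 0.0, Site 3 0.0 → max 0.1 km
Location 2: residuals Site 1 20.8, Site 2 97.1, Site 3 124.9 → max 124.9 km
Location 3: residuals Site 1 158.3, Site 2 7.7, Site 3 250.1 → max 250.1 km
Location 4: residuals Site 1 86.7, Site 2 50.1, Site 3 59.5 → max 86.7 km
Only Location 1 has all residuals ≈ 0.

Location 1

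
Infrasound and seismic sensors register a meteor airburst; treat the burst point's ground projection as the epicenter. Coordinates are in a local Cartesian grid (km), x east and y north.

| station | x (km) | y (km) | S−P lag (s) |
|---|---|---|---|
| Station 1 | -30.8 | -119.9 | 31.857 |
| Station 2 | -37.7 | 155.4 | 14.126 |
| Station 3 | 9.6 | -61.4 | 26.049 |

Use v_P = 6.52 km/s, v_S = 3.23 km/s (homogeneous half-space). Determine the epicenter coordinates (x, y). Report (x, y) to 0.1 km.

-83.1 km east, 77.2 km north

Distance from S−P lag: d = Δt · v_P v_S / (v_P − v_S) = Δt · (6.52·3.23)/(6.52−3.23) ≈ 6.4011·Δt.
So d_Station 1 = 203.92, d_Station 2 = 90.42, d_Station 3 = 166.74 km.
Circle about each station: (x + 30.8)² + (y + 119.9)² = 203.92²; (x + 37.7)² + (y − 155.4)² = 90.42²; (x − 9.6)² + (y + 61.4)² = 166.74².
Subtracting pairs of circle equations eliminates x²+y² and gives linear equations (the radical axes):
-13.8 x + 550.6 y = 43653.39
80.8 x + 117.0 y = 2318.61
Solving the 2×2 system: x ≈ -83.1, y ≈ 77.2 km.
Check against Station 1 (with the unrounded x, y): √((x + 30.8)²+(y + 119.9)²) = 203.92 ≈ 203.92 km. ✓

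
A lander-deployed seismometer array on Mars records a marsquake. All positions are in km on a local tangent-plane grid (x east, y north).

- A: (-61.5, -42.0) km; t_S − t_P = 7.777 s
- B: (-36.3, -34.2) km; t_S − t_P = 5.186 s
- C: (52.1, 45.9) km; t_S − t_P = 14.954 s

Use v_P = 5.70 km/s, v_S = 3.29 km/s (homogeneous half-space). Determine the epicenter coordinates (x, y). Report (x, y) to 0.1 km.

Distance from S−P lag: d = Δt · v_P v_S / (v_P − v_S) = Δt · (5.70·3.29)/(5.70−3.29) ≈ 7.7813·Δt.
So d_A = 60.52, d_B = 40.35, d_C = 116.36 km.
Circle about each station: (x + 61.5)² + (y + 42.0)² = 60.52²; (x + 36.3)² + (y + 34.2)² = 40.35²; (x − 52.1)² + (y − 45.9)² = 116.36².
Subtracting the A equation from the B and C equations removes the quadratic terms:
50.4 x + 15.6 y = -1024.37
227.2 x + 175.8 y = -10602.01
Solving the 2×2 system: x ≈ -2.8, y ≈ -56.7 km.

-2.8 km east, -56.7 km north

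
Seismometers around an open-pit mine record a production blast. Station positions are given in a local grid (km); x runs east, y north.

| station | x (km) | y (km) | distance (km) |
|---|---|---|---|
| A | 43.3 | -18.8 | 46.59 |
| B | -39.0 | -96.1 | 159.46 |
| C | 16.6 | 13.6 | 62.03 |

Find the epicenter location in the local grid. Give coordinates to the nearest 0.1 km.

Circle about each station: (x − 43.3)² + (y + 18.8)² = 46.59²; (x + 39.0)² + (y + 96.1)² = 159.46²; (x − 16.6)² + (y − 13.6)² = 62.03².
Subtracting the A equation from the B and C equations removes the quadratic terms:
-164.6 x − 154.6 y = -14728.98
-53.4 x + 64.8 y = -3444.90
Solving the 2×2 system: x ≈ 78.6, y ≈ 11.6 km.
Check against A (with the unrounded x, y): √((x − 43.3)²+(y + 18.8)²) = 46.58 ≈ 46.59 km. ✓

x ≈ 78.6 km, y ≈ 11.6 km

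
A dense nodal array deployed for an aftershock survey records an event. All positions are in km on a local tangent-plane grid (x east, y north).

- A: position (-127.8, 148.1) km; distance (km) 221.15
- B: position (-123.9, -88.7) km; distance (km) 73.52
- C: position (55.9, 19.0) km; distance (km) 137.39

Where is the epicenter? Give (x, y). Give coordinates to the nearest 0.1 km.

Circle about each station: (x + 127.8)² + (y − 148.1)² = 221.15²; (x + 123.9)² + (y + 88.7)² = 73.52²; (x − 55.9)² + (y − 19.0)² = 137.39².
Subtracting the A equation from the B and C equations removes the quadratic terms:
7.8 x − 473.6 y = 28454.58
367.4 x − 258.2 y = -4749.33
Solving the 2×2 system: x ≈ -55.8, y ≈ -61.0 km.

(-55.8, -61.0)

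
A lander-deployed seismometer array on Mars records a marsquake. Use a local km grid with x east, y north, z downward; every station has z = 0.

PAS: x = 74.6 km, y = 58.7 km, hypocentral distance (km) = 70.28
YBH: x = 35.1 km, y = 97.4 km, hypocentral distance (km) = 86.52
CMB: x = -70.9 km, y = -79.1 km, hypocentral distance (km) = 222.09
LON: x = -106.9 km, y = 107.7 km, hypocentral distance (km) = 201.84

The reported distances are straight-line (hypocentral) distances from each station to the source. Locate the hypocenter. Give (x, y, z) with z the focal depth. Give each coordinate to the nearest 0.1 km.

x ≈ 78.8 km, y ≈ 69.6 km, depth ≈ 69.3 km

Each station gives a sphere (x−x_i)² + (y−y_i)² + z² = d_i² (stations at z=0).
Subtracting the PAS sphere from YBH and CMB: z² cancels, leaving linear equations in x and y:
-79.0 x + 77.4 y = -838.51
-291.0 x − 275.6 y = -42111.92
Solving: x ≈ 78.801, y ≈ 69.597 km (keep extra digits for the depth step; rounded: 78.8, 69.6).
Then from the PAS sphere: z² = 70.28² − (x − 74.6)² − (y − 58.7)² with x = 78.801, y = 69.597, so z ≈ 69.303 ≈ 69.3 km.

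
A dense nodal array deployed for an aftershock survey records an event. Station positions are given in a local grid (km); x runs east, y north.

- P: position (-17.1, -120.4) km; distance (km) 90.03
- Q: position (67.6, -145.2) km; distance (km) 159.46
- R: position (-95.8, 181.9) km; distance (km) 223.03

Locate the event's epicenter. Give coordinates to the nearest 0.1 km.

x ≈ -48.7 km, y ≈ -36.1 km

Circle about each station: (x + 17.1)² + (y + 120.4)² = 90.03²; (x − 67.6)² + (y + 145.2)² = 159.46²; (x + 95.8)² + (y − 181.9)² = 223.03².
Subtracting pairs of circle equations eliminates x²+y² and gives linear equations (the radical axes):
169.4 x − 49.6 y = -6457.86
-157.4 x + 604.6 y = -14160.30
Solving the 2×2 system: x ≈ -48.7, y ≈ -36.1 km.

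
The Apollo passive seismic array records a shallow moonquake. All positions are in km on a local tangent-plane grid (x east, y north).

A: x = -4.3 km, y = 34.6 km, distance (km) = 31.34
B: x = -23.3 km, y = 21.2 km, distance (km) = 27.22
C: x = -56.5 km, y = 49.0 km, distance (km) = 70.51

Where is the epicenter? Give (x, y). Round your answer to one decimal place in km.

Circle about each station: (x + 4.3)² + (y − 34.6)² = 31.34²; (x + 23.3)² + (y − 21.2)² = 27.22²; (x + 56.5)² + (y − 49.0)² = 70.51².
Subtracting pairs of circle equations eliminates x²+y² and gives linear equations (the radical axes):
-38.0 x − 26.8 y = 17.95
-104.4 x + 28.8 y = 388.14
Solving the 2×2 system: x ≈ -2.8, y ≈ 3.3 km.

x ≈ -2.8 km, y ≈ 3.3 km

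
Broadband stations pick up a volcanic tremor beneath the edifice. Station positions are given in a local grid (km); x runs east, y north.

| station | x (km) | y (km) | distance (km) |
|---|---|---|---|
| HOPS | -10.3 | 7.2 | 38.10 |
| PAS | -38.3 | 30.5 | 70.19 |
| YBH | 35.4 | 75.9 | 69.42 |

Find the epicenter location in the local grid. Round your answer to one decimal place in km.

(27.8, 6.9)

Circle about each station: (x + 10.3)² + (y − 7.2)² = 38.10²; (x + 38.3)² + (y − 30.5)² = 70.19²; (x − 35.4)² + (y − 75.9)² = 69.42².
Subtracting pairs of circle equations eliminates x²+y² and gives linear equations (the radical axes):
-56.0 x + 46.6 y = -1235.82
91.4 x + 137.4 y = 3488.51
Solving the 2×2 system: x ≈ 27.8, y ≈ 6.9 km.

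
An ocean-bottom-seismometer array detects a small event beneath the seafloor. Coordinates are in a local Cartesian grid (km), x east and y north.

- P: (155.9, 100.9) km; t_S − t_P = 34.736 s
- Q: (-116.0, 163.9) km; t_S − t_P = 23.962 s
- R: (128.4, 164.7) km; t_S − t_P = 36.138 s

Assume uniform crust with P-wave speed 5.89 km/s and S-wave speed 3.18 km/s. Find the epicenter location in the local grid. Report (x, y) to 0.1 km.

Distance from S−P lag: d = Δt · v_P v_S / (v_P − v_S) = Δt · (5.89·3.18)/(5.89−3.18) ≈ 6.9115·Δt.
So d_P = 240.08, d_Q = 165.61, d_R = 249.77 km.
Circle about each station: (x − 155.9)² + (y − 100.9)² = 240.08²; (x + 116.0)² + (y − 163.9)² = 165.61²; (x − 128.4)² + (y − 164.7)² = 249.77².
Subtracting pairs of circle equations eliminates x²+y² and gives linear equations (the radical axes):
-543.8 x + 126.0 y = 36045.32
-55.0 x + 127.6 y = 4380.38
Solving the 2×2 system: x ≈ -64.8, y ≈ 6.4 km.

-64.8 km east, 6.4 km north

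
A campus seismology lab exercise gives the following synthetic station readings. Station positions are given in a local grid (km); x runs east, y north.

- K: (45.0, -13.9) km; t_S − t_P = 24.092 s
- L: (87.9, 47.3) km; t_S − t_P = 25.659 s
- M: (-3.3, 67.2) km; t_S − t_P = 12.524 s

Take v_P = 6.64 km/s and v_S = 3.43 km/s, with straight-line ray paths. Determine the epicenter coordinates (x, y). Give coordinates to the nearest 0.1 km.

Distance from S−P lag: d = Δt · v_P v_S / (v_P − v_S) = Δt · (6.64·3.43)/(6.64−3.43) ≈ 7.0951·Δt.
So d_K = 170.93, d_L = 182.05, d_M = 88.86 km.
Circle about each station: (x − 45.0)² + (y + 13.9)² = 170.93²; (x − 87.9)² + (y − 47.3)² = 182.05²; (x + 3.3)² + (y − 67.2)² = 88.86².
Subtracting the K equation from the L and M equations removes the quadratic terms:
85.8 x + 122.4 y = 3820.35
-96.6 x + 162.2 y = 23629.49
Solving the 2×2 system: x ≈ -88.3, y ≈ 93.1 km.

x ≈ -88.3 km, y ≈ 93.1 km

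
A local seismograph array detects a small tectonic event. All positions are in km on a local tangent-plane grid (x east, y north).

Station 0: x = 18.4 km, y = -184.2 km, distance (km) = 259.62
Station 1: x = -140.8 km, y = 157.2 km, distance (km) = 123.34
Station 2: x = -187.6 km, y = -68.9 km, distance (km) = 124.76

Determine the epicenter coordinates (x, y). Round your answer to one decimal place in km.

(-119.6, 35.7)

Circle about each station: (x − 18.4)² + (y + 184.2)² = 259.62²; (x + 140.8)² + (y − 157.2)² = 123.34²; (x + 187.6)² + (y + 68.9)² = 124.76².
Subtracting the Station 0 equation from the Station 1 and Station 2 equations removes the quadratic terms:
-318.4 x + 682.8 y = 62458.07
-412.0 x + 230.6 y = 57510.26
Solving the 2×2 system: x ≈ -119.6, y ≈ 35.7 km.
Check against Station 0 (with the unrounded x, y): √((x − 18.4)²+(y + 184.2)²) = 259.62 ≈ 259.62 km. ✓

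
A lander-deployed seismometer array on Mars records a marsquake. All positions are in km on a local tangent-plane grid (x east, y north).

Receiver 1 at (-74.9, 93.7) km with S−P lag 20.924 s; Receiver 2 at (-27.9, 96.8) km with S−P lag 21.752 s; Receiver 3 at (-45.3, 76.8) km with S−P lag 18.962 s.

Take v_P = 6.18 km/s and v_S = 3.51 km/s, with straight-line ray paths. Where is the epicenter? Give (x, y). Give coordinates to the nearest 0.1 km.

Distance from S−P lag: d = Δt · v_P v_S / (v_P − v_S) = Δt · (6.18·3.51)/(6.18−3.51) ≈ 8.1243·Δt.
So d_Receiver 1 = 169.99, d_Receiver 2 = 176.72, d_Receiver 3 = 154.05 km.
Circle about each station: (x + 74.9)² + (y − 93.7)² = 169.99²; (x + 27.9)² + (y − 96.8)² = 176.72²; (x + 45.3)² + (y − 76.8)² = 154.05².
Subtracting the Receiver 1 equation from the Receiver 2 and Receiver 3 equations removes the quadratic terms:
94.0 x + 6.2 y = -6574.41
59.2 x − 33.8 y = -1274.17
Solving the 2×2 system: x ≈ -64.9, y ≈ -76.0 km.

(-64.9, -76.0)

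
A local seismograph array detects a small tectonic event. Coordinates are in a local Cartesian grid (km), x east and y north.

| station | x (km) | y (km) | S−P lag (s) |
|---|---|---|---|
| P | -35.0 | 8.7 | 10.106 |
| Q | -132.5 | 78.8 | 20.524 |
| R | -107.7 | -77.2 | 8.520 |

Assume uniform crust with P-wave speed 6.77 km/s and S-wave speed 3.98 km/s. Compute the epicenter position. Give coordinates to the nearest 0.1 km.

x ≈ -26.2 km, y ≈ -88.5 km

Distance from S−P lag: d = Δt · v_P v_S / (v_P − v_S) = Δt · (6.77·3.98)/(6.77−3.98) ≈ 9.6576·Δt.
So d_P = 97.60, d_Q = 198.21, d_R = 82.28 km.
Circle about each station: (x + 35.0)² + (y − 8.7)² = 97.60²; (x + 132.5)² + (y − 78.8)² = 198.21²; (x + 107.7)² + (y + 77.2)² = 82.28².
Subtracting pairs of circle equations eliminates x²+y² and gives linear equations (the radical axes):
-195.0 x + 140.2 y = -7296.44
-145.4 x − 171.8 y = 19014.20
Solving the 2×2 system: x ≈ -26.2, y ≈ -88.5 km.
Check against P (with the unrounded x, y): √((x + 35.0)²+(y − 8.7)²) = 97.59 ≈ 97.60 km. ✓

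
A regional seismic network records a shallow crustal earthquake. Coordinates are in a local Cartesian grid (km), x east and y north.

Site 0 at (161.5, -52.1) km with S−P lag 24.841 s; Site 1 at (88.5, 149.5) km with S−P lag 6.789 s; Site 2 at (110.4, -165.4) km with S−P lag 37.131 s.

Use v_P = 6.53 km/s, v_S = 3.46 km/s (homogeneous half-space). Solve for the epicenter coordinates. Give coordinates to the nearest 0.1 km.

Distance from S−P lag: d = Δt · v_P v_S / (v_P − v_S) = Δt · (6.53·3.46)/(6.53−3.46) ≈ 7.3595·Δt.
So d_Site 0 = 182.82, d_Site 1 = 49.96, d_Site 2 = 273.27 km.
Circle about each station: (x − 161.5)² + (y + 52.1)² = 182.82²; (x − 88.5)² + (y − 149.5)² = 49.96²; (x − 110.4)² + (y + 165.4)² = 273.27².
Subtracting the Site 0 equation from the Site 1 and Site 2 equations removes the quadratic terms:
-146.0 x + 403.2 y = 32312.99
-102.2 x − 226.6 y = -30504.68
Solving the 2×2 system: x ≈ 67.0, y ≈ 104.4 km.

(67.0, 104.4)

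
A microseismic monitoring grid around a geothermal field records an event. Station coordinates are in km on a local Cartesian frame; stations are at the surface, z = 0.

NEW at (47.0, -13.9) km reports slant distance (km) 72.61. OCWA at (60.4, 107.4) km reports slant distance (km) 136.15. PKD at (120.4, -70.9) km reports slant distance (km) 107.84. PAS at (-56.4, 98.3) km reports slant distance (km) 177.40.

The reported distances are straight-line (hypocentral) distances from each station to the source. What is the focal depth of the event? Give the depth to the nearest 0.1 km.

z ≈ 69.9 km

Each station gives a sphere (x−x_i)² + (y−y_i)² + z² = d_i² (stations at z=0).
Subtracting the NEW sphere from OCWA and PKD: z² cancels, leaving linear equations in x and y:
26.8 x + 242.6 y = -483.90
146.8 x − 114.0 y = 10763.51
Solving: x ≈ 66.101, y ≈ -9.297 km (keep extra digits for the depth step; rounded: 66.1, -9.3).
Then from the NEW sphere: z² = 72.61² − (x − 47.0)² − (y + 13.9)² with x = 66.101, y = -9.297, so z ≈ 69.901 ≈ 69.9 km.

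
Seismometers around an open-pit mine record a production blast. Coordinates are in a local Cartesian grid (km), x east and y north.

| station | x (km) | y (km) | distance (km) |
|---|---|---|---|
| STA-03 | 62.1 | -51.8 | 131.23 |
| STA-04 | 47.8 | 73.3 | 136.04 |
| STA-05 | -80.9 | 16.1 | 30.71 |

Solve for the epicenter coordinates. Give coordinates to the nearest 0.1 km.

Circle about each station: (x − 62.1)² + (y + 51.8)² = 131.23²; (x − 47.8)² + (y − 73.3)² = 136.04²; (x + 80.9)² + (y − 16.1)² = 30.71².
Subtracting the STA-03 equation from the STA-04 and STA-05 equations removes the quadratic terms:
-28.6 x + 250.2 y = -167.49
-286.0 x + 135.8 y = 16542.58
Solving the 2×2 system: x ≈ -61.5, y ≈ -7.7 km.

-61.5 km east, -7.7 km north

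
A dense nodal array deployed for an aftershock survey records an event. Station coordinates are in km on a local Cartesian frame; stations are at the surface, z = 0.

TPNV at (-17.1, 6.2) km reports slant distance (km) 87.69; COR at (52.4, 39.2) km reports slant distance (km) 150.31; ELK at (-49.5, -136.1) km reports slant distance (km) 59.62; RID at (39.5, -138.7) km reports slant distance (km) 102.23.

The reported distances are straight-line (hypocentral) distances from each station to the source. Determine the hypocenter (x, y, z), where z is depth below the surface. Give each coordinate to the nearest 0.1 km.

(-42.0, -77.5, 8.0)

Each station gives a sphere (x−x_i)² + (y−y_i)² + z² = d_i² (stations at z=0).
Subtracting the TPNV sphere from COR and ELK: z² cancels, leaving linear equations in x and y:
139.0 x + 66.0 y = -10952.01
-64.8 x − 284.6 y = 24777.60
Solving: x ≈ -41.993, y ≈ -77.500 km (keep extra digits for the depth step; rounded: -42.0, -77.5).
Then from the TPNV sphere: z² = 87.69² − (x + 17.1)² − (y − 6.2)² with x = -41.993, y = -77.500, so z ≈ 8.012 ≈ 8.0 km.
Check against RID (with the unrounded solution): distance 102.23 ≈ 102.23 km. ✓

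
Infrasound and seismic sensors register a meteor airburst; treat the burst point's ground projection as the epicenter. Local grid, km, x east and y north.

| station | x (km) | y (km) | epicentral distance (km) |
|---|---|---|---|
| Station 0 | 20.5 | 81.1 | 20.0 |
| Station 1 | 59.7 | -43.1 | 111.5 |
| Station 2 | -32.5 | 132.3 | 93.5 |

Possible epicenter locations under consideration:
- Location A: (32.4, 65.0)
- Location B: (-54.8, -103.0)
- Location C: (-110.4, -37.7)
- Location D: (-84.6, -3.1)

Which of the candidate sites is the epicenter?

Location A

For each candidate, compare |candidate − station| to the reported distance:
Location A: residuals Station 0 0.0, Station 1 0.0, Station 2 0.0 → max 0.0 km
Location B: residuals Station 0 178.9, Station 1 17.7, Station 2 142.9 → max 178.9 km
Location C: residuals Station 0 156.8, Station 1 58.7, Station 2 93.5 → max 156.8 km
Location D: residuals Station 0 114.7, Station 1 38.2, Station 2 51.6 → max 114.7 km
Only Location A has all residuals ≈ 0.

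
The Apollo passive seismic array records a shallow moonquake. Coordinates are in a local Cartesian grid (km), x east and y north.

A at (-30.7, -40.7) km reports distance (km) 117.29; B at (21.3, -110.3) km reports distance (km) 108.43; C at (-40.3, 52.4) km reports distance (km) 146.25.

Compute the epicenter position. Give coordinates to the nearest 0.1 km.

Circle about each station: (x + 30.7)² + (y + 40.7)² = 117.29²; (x − 21.3)² + (y + 110.3)² = 108.43²; (x + 40.3)² + (y − 52.4)² = 146.25².
Subtracting pairs of circle equations eliminates x²+y² and gives linear equations (the radical axes):
104.0 x − 139.2 y = 12020.68
-19.2 x + 186.2 y = -5861.25
Solving the 2×2 system: x ≈ 85.2, y ≈ -22.7 km.
Check against A (with the unrounded x, y): √((x + 30.7)²+(y + 40.7)²) = 117.30 ≈ 117.29 km. ✓

(85.2, -22.7)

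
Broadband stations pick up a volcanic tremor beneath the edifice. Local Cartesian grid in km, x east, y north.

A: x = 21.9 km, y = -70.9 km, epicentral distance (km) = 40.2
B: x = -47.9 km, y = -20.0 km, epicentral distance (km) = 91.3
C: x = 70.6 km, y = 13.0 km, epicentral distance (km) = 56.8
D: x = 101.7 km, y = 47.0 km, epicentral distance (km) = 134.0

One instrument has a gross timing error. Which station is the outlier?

Solve using three stations at a time. Using A, B, C (subtract circle equations pairwise → linear system) gives (x, y) ≈ (42.0, -36.1).
Distances from that point to each station vs reported:
  A: calculated 40.2 vs reported 40.2 → residual 0.0 km
  B: calculated 91.3 vs reported 91.3 → residual 0.0 km
  C: calculated 56.8 vs reported 56.8 → residual 0.0 km
  D: calculated 102.3 vs reported 134.0 → residual 31.7 km
A, B, C are mutually consistent (residuals ≈ 0); D is off by 31.7 km.

D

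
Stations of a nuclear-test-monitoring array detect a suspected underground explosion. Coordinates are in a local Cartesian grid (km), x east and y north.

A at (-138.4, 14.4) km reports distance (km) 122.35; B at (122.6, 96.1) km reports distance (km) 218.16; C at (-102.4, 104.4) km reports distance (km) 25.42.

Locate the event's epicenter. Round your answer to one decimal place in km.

Circle about each station: (x + 138.4)² + (y − 14.4)² = 122.35²; (x − 122.6)² + (y − 96.1)² = 218.16²; (x + 102.4)² + (y − 104.4)² = 25.42².
Subtracting the A equation from the B and C equations removes the quadratic terms:
522.0 x + 163.4 y = -27720.21
72.0 x + 180.0 y = 16346.55
Solving the 2×2 system: x ≈ -93.2, y ≈ 128.1 km.
Check against A (with the unrounded x, y): √((x + 138.4)²+(y − 14.4)²) = 122.35 ≈ 122.35 km. ✓

(-93.2, 128.1)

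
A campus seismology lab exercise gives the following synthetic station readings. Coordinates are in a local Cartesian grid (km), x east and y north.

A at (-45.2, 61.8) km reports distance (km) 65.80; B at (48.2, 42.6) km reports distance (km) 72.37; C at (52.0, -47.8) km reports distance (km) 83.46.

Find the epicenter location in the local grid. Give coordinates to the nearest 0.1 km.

-13.2 km east, 4.3 km north

Circle about each station: (x + 45.2)² + (y − 61.8)² = 65.80²; (x − 48.2)² + (y − 42.6)² = 72.37²; (x − 52.0)² + (y + 47.8)² = 83.46².
Subtracting the A equation from the B and C equations removes the quadratic terms:
186.8 x − 38.4 y = -2632.06
194.4 x − 219.2 y = -3509.37
Solving the 2×2 system: x ≈ -13.2, y ≈ 4.3 km.
Check against A (with the unrounded x, y): √((x + 45.2)²+(y − 61.8)²) = 65.80 ≈ 65.80 km. ✓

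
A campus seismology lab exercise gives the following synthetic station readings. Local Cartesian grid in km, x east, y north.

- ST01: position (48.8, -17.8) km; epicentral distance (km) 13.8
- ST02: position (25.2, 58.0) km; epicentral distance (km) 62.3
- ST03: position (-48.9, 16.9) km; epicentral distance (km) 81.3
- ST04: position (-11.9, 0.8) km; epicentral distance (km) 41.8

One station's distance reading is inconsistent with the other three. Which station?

ST01

Solve using three stations at a time. Using ST02, ST03, ST04 (subtract circle equations pairwise → linear system) gives (x, y) ≈ (29.6, -4.2).
Distances from that point to each station vs reported:
  ST01: calculated 23.5 vs reported 13.8 → residual 9.7 km
  ST02: calculated 62.3 vs reported 62.3 → residual 0.0 km
  ST03: calculated 81.3 vs reported 81.3 → residual 0.0 km
  ST04: calculated 41.8 vs reported 41.8 → residual 0.0 km
ST02, ST03, ST04 are mutually consistent (residuals ≈ 0); ST01 is off by 9.7 km.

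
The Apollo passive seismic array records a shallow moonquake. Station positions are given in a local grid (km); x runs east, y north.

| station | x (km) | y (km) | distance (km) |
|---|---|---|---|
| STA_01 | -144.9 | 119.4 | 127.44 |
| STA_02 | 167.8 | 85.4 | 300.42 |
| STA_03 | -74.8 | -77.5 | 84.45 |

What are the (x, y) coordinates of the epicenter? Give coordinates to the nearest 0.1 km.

Circle about each station: (x + 144.9)² + (y − 119.4)² = 127.44²; (x − 167.8)² + (y − 85.4)² = 300.42²; (x + 74.8)² + (y + 77.5)² = 84.45².
Subtracting pairs of circle equations eliminates x²+y² and gives linear equations (the radical axes):
625.4 x − 68.0 y = -73813.59
140.2 x − 393.8 y = -14541.93
Solving the 2×2 system: x ≈ -118.6, y ≈ -5.3 km.

x ≈ -118.6 km, y ≈ -5.3 km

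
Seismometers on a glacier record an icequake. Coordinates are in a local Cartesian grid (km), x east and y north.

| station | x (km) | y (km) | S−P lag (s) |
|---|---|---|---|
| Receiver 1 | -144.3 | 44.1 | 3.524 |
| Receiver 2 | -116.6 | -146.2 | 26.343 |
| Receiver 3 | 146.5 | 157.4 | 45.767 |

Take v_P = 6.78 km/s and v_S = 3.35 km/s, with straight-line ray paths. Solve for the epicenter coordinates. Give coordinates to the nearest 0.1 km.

Distance from S−P lag: d = Δt · v_P v_S / (v_P − v_S) = Δt · (6.78·3.35)/(6.78−3.35) ≈ 6.6219·Δt.
So d_Receiver 1 = 23.34, d_Receiver 2 = 174.44, d_Receiver 3 = 303.06 km.
Circle about each station: (x + 144.3)² + (y − 44.1)² = 23.34²; (x + 116.6)² + (y + 146.2)² = 174.44²; (x − 146.5)² + (y − 157.4)² = 303.06².
Subtracting pairs of circle equations eliminates x²+y² and gives linear equations (the radical axes):
55.4 x − 380.6 y = -17681.86
581.6 x + 226.6 y = -67830.90
Solving the 2×2 system: x ≈ -127.5, y ≈ 27.9 km.

(-127.5, 27.9)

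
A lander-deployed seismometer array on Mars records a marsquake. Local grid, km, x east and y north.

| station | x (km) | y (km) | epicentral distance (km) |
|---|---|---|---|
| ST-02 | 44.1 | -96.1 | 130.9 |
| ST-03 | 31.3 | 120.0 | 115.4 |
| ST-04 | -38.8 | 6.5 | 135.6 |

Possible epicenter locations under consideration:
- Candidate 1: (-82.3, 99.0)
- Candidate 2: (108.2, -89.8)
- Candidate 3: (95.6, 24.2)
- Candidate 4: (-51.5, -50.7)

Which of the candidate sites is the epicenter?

Candidate 3

For each candidate, compare |candidate − station| to the reported distance:
Candidate 1: residuals ST-02 101.6, ST-03 0.1, ST-04 33.4 → max 101.6 km
Candidate 2: residuals ST-02 66.5, ST-03 108.0, ST-04 40.1 → max 108.0 km
Candidate 3: residuals ST-02 0.0, ST-03 0.0, ST-04 0.0 → max 0.0 km
Candidate 4: residuals ST-02 25.1, ST-03 74.3, ST-04 77.0 → max 77.0 km
Only Candidate 3 has all residuals ≈ 0.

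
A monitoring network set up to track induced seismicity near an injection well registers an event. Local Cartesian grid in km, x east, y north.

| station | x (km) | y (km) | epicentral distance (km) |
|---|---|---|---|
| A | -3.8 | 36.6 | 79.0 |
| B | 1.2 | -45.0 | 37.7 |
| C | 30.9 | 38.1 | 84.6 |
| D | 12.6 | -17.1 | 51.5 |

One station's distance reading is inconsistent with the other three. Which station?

C

Solve using three stations at a time. Using A, B, D (subtract circle equations pairwise → linear system) gives (x, y) ≈ (-35.4, -35.8).
Distances from that point to each station vs reported:
  A: calculated 79.0 vs reported 79.0 → residual 0.0 km
  B: calculated 37.7 vs reported 37.7 → residual 0.0 km
  C: calculated 99.3 vs reported 84.6 → residual 14.7 km
  D: calculated 51.5 vs reported 51.5 → residual 0.0 km
A, B, D are mutually consistent (residuals ≈ 0); C is off by 14.7 km.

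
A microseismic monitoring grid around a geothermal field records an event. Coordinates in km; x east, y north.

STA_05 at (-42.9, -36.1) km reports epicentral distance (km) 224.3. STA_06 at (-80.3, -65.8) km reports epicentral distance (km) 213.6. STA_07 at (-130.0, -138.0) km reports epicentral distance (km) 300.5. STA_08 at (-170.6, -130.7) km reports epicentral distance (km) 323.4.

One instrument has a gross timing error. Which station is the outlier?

Solve using three stations at a time. Using STA_06, STA_07, STA_08 (subtract circle equations pairwise → linear system) gives (x, y) ≈ (65.9, 89.7).
Distances from that point to each station vs reported:
  STA_05: calculated 166.4 vs reported 224.3 → residual 57.9 km
  STA_06: calculated 213.5 vs reported 213.6 → residual 0.1 km
  STA_07: calculated 300.4 vs reported 300.5 → residual 0.1 km
  STA_08: calculated 323.3 vs reported 323.4 → residual 0.1 km
STA_06, STA_07, STA_08 are mutually consistent (residuals ≈ 0); STA_05 is off by 57.9 km.

STA_05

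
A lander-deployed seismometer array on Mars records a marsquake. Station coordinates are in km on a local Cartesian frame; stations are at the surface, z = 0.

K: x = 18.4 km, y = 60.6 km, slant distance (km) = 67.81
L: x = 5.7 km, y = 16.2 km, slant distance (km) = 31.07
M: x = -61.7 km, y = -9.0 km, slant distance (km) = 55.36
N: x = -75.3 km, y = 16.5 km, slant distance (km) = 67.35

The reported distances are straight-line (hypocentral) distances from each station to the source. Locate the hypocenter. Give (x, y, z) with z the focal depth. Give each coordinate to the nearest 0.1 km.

Each station gives a sphere (x−x_i)² + (y−y_i)² + z² = d_i² (stations at z=0).
Subtracting the K sphere from L and M: z² cancels, leaving linear equations in x and y:
-25.4 x − 88.8 y = -83.14
-160.2 x − 139.2 y = 1410.44
Solving: x ≈ -12.799, y ≈ 4.597 km (keep extra digits for the depth step; rounded: -12.8, 4.6).
Then from the K sphere: z² = 67.81² − (x − 18.4)² − (y − 60.6)² with x = -12.799, y = 4.597, so z ≈ 22.102 ≈ 22.1 km.
Check against N (with the unrounded solution): distance 67.35 ≈ 67.35 km. ✓

x ≈ -12.8 km, y ≈ 4.6 km, depth ≈ 22.1 km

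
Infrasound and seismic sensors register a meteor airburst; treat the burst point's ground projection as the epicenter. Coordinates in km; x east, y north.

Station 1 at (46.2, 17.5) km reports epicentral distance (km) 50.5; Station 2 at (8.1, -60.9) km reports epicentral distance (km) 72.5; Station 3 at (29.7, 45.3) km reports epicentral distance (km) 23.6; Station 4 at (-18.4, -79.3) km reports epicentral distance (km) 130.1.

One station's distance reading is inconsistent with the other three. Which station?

Station 2

Solve using three stations at a time. Using Station 1, Station 3, Station 4 (subtract circle equations pairwise → linear system) gives (x, y) ≈ (6.3, 48.4).
Distances from that point to each station vs reported:
  Station 1: calculated 50.5 vs reported 50.5 → residual 0.0 km
  Station 2: calculated 109.4 vs reported 72.5 → residual 36.9 km
  Station 3: calculated 23.6 vs reported 23.6 → residual 0.0 km
  Station 4: calculated 130.1 vs reported 130.1 → residual 0.0 km
Station 1, Station 3, Station 4 are mutually consistent (residuals ≈ 0); Station 2 is off by 36.9 km.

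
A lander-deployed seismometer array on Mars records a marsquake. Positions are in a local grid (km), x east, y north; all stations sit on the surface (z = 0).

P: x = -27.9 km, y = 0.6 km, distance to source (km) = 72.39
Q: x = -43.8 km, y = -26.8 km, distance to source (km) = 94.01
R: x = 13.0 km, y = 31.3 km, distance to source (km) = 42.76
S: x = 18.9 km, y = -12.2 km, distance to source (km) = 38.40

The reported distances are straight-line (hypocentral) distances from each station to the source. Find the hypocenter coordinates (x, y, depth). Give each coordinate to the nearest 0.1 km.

Each station gives a sphere (x−x_i)² + (y−y_i)² + z² = d_i² (stations at z=0).
Subtracting the P sphere from Q and R: z² cancels, leaving linear equations in x and y:
-31.8 x − 54.8 y = -1739.66
81.8 x + 61.4 y = 3781.81
Solving: x ≈ 39.693, y ≈ 8.712 km (keep extra digits for the depth step; rounded: 39.7, 8.7).
Then from the P sphere: z² = 72.39² − (x + 27.9)² − (y − 0.6)² with x = 39.693, y = 8.712, so z ≈ 24.611 ≈ 24.6 km.

(39.7, 8.7, 24.6)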